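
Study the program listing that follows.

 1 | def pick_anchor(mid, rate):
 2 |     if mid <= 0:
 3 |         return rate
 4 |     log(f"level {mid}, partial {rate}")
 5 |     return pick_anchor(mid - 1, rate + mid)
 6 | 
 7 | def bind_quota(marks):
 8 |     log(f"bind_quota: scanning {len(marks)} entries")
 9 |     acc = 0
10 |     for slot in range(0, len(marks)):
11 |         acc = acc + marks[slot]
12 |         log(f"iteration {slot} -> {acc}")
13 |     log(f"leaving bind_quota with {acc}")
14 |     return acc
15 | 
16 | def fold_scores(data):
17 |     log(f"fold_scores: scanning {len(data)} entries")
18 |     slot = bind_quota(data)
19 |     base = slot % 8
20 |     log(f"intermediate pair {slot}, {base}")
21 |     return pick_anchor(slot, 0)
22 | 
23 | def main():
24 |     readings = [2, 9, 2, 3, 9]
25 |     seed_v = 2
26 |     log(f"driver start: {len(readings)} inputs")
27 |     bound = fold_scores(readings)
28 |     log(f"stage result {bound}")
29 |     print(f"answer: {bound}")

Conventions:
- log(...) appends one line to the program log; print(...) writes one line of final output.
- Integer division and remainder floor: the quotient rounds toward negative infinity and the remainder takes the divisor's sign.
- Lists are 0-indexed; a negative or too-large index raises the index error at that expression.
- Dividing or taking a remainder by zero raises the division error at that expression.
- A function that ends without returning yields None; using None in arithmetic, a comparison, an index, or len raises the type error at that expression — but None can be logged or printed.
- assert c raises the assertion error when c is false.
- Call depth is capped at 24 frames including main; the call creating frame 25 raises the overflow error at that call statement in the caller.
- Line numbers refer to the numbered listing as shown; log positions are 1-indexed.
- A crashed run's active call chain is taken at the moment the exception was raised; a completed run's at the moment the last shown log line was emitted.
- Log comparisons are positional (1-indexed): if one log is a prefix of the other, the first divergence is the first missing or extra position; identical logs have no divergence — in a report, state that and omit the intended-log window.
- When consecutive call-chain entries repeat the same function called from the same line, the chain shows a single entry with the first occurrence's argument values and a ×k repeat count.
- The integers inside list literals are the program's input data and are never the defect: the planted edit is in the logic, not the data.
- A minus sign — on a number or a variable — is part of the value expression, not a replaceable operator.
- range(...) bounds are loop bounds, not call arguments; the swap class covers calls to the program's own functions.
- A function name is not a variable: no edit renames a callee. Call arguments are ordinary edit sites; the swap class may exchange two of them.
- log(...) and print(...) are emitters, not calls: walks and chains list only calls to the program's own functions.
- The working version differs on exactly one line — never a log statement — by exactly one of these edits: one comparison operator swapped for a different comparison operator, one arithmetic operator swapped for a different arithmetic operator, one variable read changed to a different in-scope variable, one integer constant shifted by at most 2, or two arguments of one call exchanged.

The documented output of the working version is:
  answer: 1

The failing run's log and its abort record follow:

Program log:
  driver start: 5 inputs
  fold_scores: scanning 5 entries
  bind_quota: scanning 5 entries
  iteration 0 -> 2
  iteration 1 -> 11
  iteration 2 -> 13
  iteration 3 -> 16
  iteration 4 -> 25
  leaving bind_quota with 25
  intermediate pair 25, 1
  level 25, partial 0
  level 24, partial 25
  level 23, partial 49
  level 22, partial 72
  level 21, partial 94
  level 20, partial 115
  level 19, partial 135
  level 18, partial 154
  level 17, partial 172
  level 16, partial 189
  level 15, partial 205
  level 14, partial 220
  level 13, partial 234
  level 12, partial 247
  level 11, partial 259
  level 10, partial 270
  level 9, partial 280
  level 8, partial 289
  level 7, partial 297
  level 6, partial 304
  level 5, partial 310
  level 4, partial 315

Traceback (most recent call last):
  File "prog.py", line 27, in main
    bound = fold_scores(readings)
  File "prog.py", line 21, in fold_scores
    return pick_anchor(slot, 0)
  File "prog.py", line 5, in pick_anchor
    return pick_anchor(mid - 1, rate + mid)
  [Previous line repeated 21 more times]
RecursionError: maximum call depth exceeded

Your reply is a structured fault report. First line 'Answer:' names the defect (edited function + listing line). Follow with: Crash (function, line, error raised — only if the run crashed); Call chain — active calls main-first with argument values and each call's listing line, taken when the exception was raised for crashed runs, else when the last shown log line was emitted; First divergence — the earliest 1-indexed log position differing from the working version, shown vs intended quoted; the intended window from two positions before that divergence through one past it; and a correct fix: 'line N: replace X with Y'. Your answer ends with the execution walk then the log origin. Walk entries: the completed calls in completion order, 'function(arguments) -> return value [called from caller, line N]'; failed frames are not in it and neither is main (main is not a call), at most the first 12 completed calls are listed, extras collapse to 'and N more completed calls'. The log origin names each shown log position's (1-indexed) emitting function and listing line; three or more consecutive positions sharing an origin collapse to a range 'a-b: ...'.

Answer: the defect is in fold_scores at line 21.
Core observation: Log line 11 is where behavior first shows: 'level 25, partial 0' appears instead of 'level 1, partial 0'.
Crash: pick_anchor, line 5, RecursionError.
Call chain: main -> fold_scores([2, 9, 2, 3, 9]) (called at line 27) -> pick_anchor(25, 0) (called at line 21) -> pick_anchor(24, 25) (called at line 5) ×21.
First divergence: position 11 — shown 'level 25, partial 0', intended 'level 1, partial 0'.
Intended log window:
  9: leaving bind_quota with 25
  10: intermediate pair 25, 1
  11: level 1, partial 0
  12: stage result 1
Execution walk:
  bind_quota([2, 9, 2, 3, 9]) -> 25  [called from fold_scores, line 18]
Log line origins:
  1: logged in main at line 26
  2: logged in fold_scores at line 17
  3: logged in bind_quota at line 8
  4-8: logged in bind_quota at line 12
  9: logged in bind_quota at line 13
  10: logged in fold_scores at line 20
  11-32: logged in pick_anchor at line 4
A correct fix: line 21: replace `slot` with `base`.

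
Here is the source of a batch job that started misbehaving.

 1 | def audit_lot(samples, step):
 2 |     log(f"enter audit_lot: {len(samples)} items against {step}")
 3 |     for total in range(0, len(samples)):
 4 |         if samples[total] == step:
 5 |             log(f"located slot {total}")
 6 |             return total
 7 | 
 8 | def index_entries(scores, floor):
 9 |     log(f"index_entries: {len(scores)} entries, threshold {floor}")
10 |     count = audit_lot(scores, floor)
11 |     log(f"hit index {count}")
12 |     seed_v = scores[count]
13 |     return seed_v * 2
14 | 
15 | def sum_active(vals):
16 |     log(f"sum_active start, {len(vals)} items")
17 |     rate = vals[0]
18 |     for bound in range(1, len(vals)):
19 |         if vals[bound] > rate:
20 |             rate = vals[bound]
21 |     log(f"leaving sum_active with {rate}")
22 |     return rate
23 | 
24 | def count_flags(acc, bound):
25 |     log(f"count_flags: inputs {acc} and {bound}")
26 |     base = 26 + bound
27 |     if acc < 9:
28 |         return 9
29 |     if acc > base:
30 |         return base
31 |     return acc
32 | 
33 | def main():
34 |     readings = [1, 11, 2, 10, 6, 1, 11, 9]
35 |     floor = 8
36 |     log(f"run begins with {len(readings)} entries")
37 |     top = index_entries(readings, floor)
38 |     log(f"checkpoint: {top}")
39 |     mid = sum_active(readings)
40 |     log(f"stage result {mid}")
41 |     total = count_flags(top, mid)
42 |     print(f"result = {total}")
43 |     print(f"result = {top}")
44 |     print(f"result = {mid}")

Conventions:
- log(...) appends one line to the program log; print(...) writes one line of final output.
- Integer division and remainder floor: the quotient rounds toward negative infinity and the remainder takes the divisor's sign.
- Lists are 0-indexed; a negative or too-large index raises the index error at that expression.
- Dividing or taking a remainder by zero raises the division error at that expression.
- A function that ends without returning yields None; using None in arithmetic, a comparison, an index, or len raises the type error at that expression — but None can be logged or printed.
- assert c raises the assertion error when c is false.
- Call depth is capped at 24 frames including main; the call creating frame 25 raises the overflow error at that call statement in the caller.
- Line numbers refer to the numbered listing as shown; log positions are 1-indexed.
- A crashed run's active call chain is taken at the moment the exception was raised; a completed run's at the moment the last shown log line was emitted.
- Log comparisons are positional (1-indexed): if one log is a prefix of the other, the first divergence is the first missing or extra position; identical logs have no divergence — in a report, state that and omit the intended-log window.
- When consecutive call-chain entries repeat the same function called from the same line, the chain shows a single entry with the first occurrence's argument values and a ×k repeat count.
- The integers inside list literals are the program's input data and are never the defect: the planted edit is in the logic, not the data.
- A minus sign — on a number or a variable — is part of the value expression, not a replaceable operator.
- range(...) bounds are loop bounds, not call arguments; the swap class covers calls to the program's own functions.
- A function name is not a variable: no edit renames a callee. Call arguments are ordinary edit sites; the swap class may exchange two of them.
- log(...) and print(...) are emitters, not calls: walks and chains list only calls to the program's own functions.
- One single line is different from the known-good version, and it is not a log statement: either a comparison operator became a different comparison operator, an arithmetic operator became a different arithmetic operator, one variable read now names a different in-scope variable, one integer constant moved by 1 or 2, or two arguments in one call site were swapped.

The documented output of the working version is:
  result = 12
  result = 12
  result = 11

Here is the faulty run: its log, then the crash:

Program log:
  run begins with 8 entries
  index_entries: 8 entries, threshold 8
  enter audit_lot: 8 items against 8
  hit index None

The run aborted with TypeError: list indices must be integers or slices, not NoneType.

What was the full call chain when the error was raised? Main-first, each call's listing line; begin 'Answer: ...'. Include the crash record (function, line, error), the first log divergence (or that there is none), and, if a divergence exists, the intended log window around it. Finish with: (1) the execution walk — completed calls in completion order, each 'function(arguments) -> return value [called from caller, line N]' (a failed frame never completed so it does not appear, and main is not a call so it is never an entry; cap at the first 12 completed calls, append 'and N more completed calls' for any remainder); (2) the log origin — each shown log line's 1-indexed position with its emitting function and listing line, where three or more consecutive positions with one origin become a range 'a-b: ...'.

Answer: main -> index_entries (called at line 37).
Key fact: At log position 2 the runs split — shown 'index_entries: 8 entries, threshold 8', but the working version logs 'index_entries: 8 entries, threshold 6'.
Crash: index_entries, line 12, TypeError.
First divergence: position 2 — shown 'index_entries: 8 entries, threshold 8', intended 'index_entries: 8 entries, threshold 6'.
Intended log window:
  1: run begins with 8 entries
  2: index_entries: 8 entries, threshold 6
  3: enter audit_lot: 8 items against 6
Execution walk:
  audit_lot([1, 11, 2, 10, 6, 1, 11, 9], 8) -> None  [called from index_entries, line 10]
Log line origins:
  1: from main, line 36
  2: from index_entries, line 9
  3: from audit_lot, line 2
  4: from index_entries, line 11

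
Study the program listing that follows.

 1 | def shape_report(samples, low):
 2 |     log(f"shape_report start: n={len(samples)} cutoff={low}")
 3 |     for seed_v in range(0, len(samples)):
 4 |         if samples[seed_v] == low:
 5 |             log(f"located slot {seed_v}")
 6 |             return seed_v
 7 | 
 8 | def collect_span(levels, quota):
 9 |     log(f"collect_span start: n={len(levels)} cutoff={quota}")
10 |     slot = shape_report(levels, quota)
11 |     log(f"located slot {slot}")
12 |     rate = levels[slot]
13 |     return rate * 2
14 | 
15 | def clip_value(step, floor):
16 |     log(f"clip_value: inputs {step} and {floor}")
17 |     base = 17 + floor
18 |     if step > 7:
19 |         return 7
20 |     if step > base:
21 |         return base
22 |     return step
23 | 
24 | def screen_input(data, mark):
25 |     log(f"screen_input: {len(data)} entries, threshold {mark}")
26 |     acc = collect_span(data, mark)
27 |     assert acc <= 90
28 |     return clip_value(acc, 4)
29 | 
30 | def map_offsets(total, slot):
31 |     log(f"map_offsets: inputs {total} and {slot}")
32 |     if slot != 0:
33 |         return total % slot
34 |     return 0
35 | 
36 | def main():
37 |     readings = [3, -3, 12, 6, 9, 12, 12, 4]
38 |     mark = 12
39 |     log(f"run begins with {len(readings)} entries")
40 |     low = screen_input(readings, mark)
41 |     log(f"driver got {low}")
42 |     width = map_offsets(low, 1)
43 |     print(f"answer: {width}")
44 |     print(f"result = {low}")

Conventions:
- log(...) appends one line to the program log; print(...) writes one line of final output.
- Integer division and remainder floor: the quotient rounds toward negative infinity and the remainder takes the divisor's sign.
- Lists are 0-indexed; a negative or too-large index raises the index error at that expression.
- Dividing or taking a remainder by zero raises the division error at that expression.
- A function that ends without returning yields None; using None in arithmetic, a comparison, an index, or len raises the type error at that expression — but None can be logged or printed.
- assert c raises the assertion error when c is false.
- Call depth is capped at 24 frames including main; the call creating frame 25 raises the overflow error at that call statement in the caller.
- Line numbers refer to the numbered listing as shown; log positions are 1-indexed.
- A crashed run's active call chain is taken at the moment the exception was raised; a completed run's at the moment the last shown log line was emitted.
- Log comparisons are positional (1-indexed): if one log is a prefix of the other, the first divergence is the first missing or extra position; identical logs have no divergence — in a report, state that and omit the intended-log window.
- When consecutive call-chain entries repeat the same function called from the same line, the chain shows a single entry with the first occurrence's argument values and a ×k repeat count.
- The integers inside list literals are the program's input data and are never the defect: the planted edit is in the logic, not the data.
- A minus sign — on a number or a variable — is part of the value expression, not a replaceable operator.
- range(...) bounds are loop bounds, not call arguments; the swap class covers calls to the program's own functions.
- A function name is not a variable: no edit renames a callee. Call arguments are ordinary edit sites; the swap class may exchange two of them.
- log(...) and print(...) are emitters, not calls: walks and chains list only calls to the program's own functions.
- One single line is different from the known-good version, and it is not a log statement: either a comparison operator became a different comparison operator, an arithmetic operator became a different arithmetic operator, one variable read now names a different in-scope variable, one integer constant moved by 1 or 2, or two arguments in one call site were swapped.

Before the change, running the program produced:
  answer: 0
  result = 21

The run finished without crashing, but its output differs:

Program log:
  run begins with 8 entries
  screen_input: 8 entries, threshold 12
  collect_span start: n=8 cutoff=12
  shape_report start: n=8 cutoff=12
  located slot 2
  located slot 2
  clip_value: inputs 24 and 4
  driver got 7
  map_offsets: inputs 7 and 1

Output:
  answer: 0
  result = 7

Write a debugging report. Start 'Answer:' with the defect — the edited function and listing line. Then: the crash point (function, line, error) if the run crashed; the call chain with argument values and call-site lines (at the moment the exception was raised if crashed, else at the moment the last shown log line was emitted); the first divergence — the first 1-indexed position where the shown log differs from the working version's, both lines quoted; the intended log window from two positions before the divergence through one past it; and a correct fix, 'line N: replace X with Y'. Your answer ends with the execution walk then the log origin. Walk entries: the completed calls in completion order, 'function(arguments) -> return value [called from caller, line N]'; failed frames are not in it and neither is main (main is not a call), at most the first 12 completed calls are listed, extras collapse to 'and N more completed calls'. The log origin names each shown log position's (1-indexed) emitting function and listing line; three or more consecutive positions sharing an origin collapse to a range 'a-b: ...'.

Answer: the defect is in clip_value at line 18.
The tell: Log line 8 is where behavior first shows: 'driver got 7' appears instead of 'driver got 21'.
Call chain: main -> map_offsets(7, 1) (called at line 42).
First divergence: position 8; shown 'driver got 7' vs intended 'driver got 21'.
Intended log window:
  6: located slot 2
  7: clip_value: inputs 24 and 4
  8: driver got 21
  9: map_offsets: inputs 21 and 1
Execution walk:
  shape_report([3, -3, 12, 6, 9, 12, 12, 4], 12) -> 2  [called from collect_span, line 10]
  collect_span([3, -3, 12, 6, 9, 12, 12, 4], 12) -> 24  [called from screen_input, line 26]
  clip_value(24, 4) -> 7  [called from screen_input, line 28]
  screen_input([3, -3, 12, 6, 9, 12, 12, 4], 12) -> 7  [called from main, line 40]
  map_offsets(7, 1) -> 0  [called from main, line 42]
Origin of each log line:
  1 — main, line 39
  2 — screen_input, line 25
  3 — collect_span, line 9
  4 — shape_report, line 2
  5 — shape_report, line 5
  6 — collect_span, line 11
  7 — clip_value, line 16
  8 — main, line 41
  9 — map_offsets, line 31
A correct fix: line 18: replace `>` with `<`.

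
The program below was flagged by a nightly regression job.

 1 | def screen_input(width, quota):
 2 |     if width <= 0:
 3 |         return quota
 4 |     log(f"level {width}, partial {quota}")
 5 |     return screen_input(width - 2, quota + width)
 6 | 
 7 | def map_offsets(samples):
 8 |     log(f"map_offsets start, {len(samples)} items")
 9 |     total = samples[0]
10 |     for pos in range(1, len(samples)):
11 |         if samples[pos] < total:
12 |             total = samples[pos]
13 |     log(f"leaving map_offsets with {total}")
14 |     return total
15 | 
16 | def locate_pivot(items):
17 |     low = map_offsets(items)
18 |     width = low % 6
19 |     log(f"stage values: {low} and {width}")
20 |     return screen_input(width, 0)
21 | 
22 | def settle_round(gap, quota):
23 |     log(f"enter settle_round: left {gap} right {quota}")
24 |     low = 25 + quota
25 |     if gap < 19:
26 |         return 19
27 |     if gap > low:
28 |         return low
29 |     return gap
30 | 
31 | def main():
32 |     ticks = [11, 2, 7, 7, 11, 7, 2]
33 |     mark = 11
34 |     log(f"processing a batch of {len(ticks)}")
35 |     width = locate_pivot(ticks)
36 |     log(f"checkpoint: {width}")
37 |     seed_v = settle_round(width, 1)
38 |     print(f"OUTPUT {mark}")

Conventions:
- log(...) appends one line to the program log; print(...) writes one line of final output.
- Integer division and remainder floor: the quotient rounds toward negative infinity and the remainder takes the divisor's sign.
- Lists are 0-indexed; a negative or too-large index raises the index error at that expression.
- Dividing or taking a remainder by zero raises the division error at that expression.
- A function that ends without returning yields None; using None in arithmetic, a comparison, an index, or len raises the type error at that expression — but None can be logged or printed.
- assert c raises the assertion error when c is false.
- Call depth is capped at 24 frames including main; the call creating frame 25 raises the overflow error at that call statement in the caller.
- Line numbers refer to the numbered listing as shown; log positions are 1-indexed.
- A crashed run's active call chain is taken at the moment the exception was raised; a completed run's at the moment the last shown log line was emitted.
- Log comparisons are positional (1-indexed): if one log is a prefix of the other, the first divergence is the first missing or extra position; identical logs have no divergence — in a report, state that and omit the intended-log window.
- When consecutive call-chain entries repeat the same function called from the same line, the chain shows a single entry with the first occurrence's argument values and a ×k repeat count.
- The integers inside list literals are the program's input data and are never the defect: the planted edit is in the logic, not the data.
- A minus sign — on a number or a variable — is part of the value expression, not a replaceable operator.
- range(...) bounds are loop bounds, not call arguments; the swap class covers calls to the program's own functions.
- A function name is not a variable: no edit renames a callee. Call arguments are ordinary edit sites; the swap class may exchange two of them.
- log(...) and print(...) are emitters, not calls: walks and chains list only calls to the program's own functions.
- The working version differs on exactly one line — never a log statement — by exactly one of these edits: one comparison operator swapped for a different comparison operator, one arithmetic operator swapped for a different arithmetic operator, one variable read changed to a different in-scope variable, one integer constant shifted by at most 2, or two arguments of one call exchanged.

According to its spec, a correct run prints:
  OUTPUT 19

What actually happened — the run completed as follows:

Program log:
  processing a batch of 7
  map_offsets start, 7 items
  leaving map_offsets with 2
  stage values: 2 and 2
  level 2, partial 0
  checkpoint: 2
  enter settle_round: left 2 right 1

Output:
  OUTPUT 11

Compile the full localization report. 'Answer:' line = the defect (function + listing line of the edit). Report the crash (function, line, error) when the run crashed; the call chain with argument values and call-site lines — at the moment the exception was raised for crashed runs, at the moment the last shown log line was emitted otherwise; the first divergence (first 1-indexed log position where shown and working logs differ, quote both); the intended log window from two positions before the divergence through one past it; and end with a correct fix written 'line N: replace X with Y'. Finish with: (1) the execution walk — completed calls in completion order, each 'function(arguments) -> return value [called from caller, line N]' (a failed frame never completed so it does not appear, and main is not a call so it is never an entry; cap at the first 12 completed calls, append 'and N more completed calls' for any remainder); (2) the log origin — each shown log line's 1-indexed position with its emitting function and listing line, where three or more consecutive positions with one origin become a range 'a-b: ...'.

Answer: the defect is in main at line 38.
Key observation: The two runs log identically and part ways only at the printed values.
Call chain: main -> settle_round(2, 1) (called at line 37).
First divergence: none (the log streams are identical).
Execution walk:
  map_offsets([11, 2, 7, 7, 11, 7, 2]) -> 2  [called from locate_pivot, line 17]
  screen_input(0, 2) -> 2  [called from screen_input, line 5]
  screen_input(2, 0) -> 2  [called from locate_pivot, line 20]
  locate_pivot([11, 2, 7, 7, 11, 7, 2]) -> 2  [called from main, line 35]
  settle_round(2, 1) -> 19  [called from main, line 37]
Log line origins:
  1 — main, line 34
  2 — map_offsets, line 8
  3 — map_offsets, line 13
  4 — locate_pivot, line 19
  5 — screen_input, line 4
  6 — main, line 36
  7 — settle_round, line 23
A correct fix: line 38: replace `mark` with `seed_v`.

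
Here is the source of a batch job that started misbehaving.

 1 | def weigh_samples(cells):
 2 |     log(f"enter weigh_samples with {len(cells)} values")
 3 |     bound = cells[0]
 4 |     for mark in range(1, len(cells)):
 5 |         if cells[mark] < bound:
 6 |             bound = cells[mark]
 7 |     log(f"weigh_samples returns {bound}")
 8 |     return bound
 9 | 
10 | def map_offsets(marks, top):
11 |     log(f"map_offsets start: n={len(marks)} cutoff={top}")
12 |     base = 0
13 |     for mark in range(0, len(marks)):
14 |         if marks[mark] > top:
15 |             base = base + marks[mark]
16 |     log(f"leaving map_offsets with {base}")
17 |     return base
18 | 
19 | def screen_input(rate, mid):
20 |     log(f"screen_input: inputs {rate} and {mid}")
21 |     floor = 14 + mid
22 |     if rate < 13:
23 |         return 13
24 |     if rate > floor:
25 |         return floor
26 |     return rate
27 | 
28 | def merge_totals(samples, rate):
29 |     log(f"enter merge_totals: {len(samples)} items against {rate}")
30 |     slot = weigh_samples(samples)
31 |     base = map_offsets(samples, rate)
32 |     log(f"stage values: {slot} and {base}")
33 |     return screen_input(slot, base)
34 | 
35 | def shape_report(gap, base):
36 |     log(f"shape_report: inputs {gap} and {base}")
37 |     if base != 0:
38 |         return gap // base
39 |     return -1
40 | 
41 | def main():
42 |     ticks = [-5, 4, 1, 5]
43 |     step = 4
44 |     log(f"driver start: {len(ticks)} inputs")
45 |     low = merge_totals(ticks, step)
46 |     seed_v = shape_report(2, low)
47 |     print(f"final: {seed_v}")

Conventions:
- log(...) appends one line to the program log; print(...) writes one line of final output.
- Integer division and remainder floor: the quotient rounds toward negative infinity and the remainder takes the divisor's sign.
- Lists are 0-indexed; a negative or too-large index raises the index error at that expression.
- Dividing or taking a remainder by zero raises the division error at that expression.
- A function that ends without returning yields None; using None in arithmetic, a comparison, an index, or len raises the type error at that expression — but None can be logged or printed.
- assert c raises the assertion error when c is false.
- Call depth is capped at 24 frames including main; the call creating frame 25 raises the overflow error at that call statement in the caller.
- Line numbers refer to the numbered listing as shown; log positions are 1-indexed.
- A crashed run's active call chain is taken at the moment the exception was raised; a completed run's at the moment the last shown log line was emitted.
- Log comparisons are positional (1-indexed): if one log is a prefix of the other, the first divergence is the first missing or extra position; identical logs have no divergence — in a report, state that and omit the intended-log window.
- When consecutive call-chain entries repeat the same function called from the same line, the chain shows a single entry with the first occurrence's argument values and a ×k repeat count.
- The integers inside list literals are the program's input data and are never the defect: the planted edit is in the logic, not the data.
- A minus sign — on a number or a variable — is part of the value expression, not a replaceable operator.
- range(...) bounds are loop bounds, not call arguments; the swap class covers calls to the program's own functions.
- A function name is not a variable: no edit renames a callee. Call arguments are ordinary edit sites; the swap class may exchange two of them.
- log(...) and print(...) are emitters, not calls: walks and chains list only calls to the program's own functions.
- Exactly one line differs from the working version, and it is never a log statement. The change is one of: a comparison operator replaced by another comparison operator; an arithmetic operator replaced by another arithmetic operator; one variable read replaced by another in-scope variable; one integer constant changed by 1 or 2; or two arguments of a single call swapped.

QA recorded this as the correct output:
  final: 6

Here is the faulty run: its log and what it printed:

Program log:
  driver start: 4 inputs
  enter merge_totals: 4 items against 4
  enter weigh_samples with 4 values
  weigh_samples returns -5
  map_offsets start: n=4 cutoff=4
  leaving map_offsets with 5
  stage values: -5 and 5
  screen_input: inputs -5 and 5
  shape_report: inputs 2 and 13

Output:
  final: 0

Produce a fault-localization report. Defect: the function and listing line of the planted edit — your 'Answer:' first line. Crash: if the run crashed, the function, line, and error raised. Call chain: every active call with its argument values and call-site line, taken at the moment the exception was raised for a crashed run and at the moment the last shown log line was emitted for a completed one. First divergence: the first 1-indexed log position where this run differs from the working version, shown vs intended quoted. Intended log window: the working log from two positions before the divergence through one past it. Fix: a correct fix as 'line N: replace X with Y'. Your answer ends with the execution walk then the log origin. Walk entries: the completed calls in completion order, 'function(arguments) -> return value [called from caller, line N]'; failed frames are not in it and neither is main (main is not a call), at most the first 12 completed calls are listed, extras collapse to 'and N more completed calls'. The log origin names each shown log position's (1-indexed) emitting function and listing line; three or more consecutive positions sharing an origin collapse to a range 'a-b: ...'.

Answer: the defect is in main at line 46.
Core observation: Log line 9 is where behavior first shows: 'shape_report: inputs 2 and 13' appears instead of 'shape_report: inputs 13 and 2'.
Call chain: main -> shape_report(2, 13) (called at line 46).
First divergence: position 9 — the shown line 'shape_report: inputs 2 and 13' should read 'shape_report: inputs 13 and 2'.
Intended log window:
  7: stage values: -5 and 5
  8: screen_input: inputs -5 and 5
  9: shape_report: inputs 13 and 2
Execution walk:
  weigh_samples([-5, 4, 1, 5]) -> -5  [called from merge_totals, line 30]
  map_offsets([-5, 4, 1, 5], 4) -> 5  [called from merge_totals, line 31]
  screen_input(-5, 5) -> 13  [called from merge_totals, line 33]
  merge_totals([-5, 4, 1, 5], 4) -> 13  [called from main, line 45]
  shape_report(2, 13) -> 0  [called from main, line 46]
Log origin:
  1: emitted by main (line 44)
  2: emitted by merge_totals (line 29)
  3: emitted by weigh_samples (line 2)
  4: emitted by weigh_samples (line 7)
  5: emitted by map_offsets (line 11)
  6: emitted by map_offsets (line 16)
  7: emitted by merge_totals (line 32)
  8: emitted by screen_input (line 20)
  9: emitted by shape_report (line 36)
A correct fix: line 46: replace `shape_report(2, low)` with `shape_report(low, 2)`.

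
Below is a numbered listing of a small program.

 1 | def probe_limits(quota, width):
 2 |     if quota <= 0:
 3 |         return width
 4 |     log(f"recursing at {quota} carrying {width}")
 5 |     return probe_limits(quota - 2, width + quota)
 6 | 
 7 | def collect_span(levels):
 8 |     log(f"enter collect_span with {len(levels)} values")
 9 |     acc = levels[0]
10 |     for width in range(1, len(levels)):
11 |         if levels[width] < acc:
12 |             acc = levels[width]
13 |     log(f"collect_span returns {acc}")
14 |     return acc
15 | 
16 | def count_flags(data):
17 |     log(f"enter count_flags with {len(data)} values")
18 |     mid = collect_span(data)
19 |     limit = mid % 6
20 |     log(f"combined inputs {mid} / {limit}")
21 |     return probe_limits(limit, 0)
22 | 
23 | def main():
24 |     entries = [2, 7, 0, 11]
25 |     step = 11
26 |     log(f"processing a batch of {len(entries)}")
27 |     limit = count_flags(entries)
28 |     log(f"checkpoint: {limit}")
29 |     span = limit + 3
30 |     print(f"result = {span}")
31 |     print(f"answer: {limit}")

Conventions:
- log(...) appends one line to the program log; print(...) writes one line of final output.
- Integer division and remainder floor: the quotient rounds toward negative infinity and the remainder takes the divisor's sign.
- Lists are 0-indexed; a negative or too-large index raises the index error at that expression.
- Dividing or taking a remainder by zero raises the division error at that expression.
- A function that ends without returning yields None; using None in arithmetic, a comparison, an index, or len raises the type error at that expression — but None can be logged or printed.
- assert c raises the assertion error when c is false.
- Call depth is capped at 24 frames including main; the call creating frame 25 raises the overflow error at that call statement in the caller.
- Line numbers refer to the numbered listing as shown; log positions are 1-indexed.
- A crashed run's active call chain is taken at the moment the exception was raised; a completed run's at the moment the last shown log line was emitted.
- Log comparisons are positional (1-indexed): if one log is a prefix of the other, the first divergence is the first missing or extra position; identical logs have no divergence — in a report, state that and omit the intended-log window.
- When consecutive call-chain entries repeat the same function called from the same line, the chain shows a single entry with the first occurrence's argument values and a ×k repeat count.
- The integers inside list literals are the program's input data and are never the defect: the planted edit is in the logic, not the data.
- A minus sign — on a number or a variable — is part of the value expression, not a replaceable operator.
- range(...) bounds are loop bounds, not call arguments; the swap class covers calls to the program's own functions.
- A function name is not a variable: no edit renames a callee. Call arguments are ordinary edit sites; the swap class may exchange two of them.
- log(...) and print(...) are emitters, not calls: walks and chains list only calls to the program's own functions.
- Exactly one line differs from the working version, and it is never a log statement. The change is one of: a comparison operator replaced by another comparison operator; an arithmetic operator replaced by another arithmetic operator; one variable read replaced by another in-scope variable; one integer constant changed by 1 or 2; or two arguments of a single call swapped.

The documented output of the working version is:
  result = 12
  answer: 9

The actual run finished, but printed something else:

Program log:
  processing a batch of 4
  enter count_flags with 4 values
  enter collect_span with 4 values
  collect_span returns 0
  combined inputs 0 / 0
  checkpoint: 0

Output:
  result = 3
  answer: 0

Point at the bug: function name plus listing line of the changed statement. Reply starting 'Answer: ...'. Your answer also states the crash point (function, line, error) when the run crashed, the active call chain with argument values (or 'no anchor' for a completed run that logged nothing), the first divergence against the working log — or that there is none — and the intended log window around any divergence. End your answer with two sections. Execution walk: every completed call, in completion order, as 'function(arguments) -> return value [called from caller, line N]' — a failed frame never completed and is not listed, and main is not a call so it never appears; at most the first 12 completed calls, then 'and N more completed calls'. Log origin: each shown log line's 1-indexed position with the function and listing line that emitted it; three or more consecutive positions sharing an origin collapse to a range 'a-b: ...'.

Answer: the defect is in collect_span at line 11.
Core observation: At log position 4 the runs split — shown 'collect_span returns 0', but the working version logs 'collect_span returns 11'.
Call chain: main.
First divergence: position 4; shown 'collect_span returns 0' vs intended 'collect_span returns 11'.
Intended log window:
  2: enter count_flags with 4 values
  3: enter collect_span with 4 values
  4: collect_span returns 11
  5: combined inputs 11 / 5
Execution walk:
  collect_span([2, 7, 0, 11]) -> 0  [called from count_flags, line 18]
  probe_limits(0, 0) -> 0  [called from count_flags, line 21]
  count_flags([2, 7, 0, 11]) -> 0  [called from main, line 27]
Log origin:
  1: from main, line 26
  2: from count_flags, line 17
  3: from collect_span, line 8
  4: from collect_span, line 13
  5: from count_flags, line 20
  6: from main, line 28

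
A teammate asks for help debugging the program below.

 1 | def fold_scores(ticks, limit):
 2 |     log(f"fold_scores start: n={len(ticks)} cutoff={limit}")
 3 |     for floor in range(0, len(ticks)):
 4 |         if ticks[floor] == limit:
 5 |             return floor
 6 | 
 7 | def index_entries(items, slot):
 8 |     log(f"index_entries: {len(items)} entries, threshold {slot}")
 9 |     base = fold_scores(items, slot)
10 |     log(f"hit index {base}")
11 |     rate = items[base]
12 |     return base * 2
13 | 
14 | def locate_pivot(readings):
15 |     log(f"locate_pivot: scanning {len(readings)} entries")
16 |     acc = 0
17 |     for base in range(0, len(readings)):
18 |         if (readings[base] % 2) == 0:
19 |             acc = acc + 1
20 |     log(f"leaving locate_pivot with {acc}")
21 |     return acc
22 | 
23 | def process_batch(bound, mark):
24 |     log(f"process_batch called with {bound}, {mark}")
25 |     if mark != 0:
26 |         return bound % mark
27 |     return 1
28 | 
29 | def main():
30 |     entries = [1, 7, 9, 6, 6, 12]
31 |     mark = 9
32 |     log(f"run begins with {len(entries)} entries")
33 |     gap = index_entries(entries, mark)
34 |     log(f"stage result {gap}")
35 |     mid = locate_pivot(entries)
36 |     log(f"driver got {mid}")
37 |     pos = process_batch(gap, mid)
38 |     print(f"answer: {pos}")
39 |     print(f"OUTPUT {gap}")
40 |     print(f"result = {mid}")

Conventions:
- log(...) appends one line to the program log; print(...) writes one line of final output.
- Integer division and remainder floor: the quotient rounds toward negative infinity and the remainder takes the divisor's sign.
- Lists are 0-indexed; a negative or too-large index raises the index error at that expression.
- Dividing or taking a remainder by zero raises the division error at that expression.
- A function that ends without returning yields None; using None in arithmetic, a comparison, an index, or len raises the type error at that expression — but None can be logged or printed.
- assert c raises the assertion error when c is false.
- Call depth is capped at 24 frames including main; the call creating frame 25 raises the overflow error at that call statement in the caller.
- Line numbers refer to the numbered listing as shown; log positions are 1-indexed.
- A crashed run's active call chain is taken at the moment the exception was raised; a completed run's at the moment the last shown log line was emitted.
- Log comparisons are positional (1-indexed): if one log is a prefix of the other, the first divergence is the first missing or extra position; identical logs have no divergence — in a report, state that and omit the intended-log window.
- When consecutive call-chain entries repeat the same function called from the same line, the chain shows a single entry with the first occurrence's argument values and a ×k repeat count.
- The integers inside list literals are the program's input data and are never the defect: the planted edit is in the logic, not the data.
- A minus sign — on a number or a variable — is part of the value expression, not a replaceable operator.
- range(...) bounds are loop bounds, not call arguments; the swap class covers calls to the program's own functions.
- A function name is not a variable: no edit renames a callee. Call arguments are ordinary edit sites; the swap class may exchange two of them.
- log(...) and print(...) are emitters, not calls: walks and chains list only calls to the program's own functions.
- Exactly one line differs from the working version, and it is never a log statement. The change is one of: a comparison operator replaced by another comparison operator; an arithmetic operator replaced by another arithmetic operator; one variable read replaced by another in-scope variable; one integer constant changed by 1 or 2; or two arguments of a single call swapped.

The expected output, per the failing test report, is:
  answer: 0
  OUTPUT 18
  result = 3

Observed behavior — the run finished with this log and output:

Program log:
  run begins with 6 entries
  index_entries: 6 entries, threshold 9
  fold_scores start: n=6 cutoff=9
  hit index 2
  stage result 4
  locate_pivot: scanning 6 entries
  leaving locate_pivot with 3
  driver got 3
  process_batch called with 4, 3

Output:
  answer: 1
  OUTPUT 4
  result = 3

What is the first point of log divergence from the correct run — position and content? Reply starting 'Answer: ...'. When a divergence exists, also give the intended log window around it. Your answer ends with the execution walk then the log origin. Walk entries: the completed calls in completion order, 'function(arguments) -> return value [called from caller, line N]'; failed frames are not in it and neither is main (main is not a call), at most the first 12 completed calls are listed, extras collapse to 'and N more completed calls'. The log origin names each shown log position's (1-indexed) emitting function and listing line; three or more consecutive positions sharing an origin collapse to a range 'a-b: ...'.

Answer: at position 5 the run shows 'stage result 4' where the working version logs 'stage result 18'.
Intended log window:
  3: fold_scores start: n=6 cutoff=9
  4: hit index 2
  5: stage result 18
  6: locate_pivot: scanning 6 entries
Execution walk:
  fold_scores([1, 7, 9, 6, 6, 12], 9) -> 2  [called from index_entries, line 9]
  index_entries([1, 7, 9, 6, 6, 12], 9) -> 4  [called from main, line 33]
  locate_pivot([1, 7, 9, 6, 6, 12]) -> 3  [called from main, line 35]
  process_batch(4, 3) -> 1  [called from main, line 37]
Origin of each log line:
  1: emitted by main (line 32)
  2: emitted by index_entries (line 8)
  3: emitted by fold_scores (line 2)
  4: emitted by index_entries (line 10)
  5: emitted by main (line 34)
  6: emitted by locate_pivot (line 15)
  7: emitted by locate_pivot (line 20)
  8: emitted by main (line 36)
  9: emitted by process_batch (line 24)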